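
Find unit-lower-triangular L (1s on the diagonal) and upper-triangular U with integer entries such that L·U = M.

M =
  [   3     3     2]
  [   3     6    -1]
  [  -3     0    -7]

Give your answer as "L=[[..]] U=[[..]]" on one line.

L=[[1,0,0],[1,1,0],[-1,1,1]] U=[[3,3,2],[0,3,-3],[0,0,-2]]

  r1 -= 1·r0 → [0,3,-3]
  r2 -= -1·r0 → [0,3,-5]
  r2 -= 1·r1 → [0,0,-2]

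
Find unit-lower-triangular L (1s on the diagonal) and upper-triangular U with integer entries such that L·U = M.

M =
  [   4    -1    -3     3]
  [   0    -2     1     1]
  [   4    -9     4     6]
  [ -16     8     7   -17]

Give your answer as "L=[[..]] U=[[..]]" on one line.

  R1 -= 0·R0 → [0,-2,1,1]
  R2 -= 1·R0 → [0,-8,7,3]
  R3 -= -4·R0 → [0,4,-5,-5]
  R2 -= 4·R1 → [0,0,3,-1]
  R3 -= -2·R1 → [0,0,-3,-3]
  R3 -= -1·R2 → [0,0,0,-4]

L=[[1,0,0,0],[0,1,0,0],[1,4,1,0],[-4,-2,-1,1]] U=[[4,-1,-3,3],[0,-2,1,1],[0,0,3,-1],[0,0,0,-4]]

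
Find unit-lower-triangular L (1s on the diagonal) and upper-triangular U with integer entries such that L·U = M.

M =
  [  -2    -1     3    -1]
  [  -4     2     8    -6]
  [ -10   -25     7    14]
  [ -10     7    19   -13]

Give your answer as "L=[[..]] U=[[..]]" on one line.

L=[[1,0,0,0],[2,1,0,0],[5,-5,1,0],[5,3,-1,1]] U=[[-2,-1,3,-1],[0,4,2,-4],[0,0,2,-1],[0,0,0,3]]

  r1 -= 2·r0 → [0,4,2,-4]
  r2 -= 5·r0 → [0,-20,-8,19]
  r3 -= 5·r0 → [0,12,4,-8]
  r2 -= -5·r1 → [0,0,2,-1]
  r3 -= 3·r1 → [0,0,-2,4]
  r3 -= -1·r2 → [0,0,0,3]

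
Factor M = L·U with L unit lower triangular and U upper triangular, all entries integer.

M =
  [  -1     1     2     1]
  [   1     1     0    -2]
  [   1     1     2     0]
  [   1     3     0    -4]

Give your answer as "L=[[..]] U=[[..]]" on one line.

L=[[1,0,0,0],[-1,1,0,0],[-1,1,1,0],[-1,2,-1,1]] U=[[-1,1,2,1],[0,2,2,-1],[0,0,2,2],[0,0,0,1]]

  row1 -= -1·row0 → [0,2,2,-1]
  row2 -= -1·row0 → [0,2,4,1]
  row3 -= -1·row0 → [0,4,2,-3]
  row2 -= 1·row1 → [0,0,2,2]
  row3 -= 2·row1 → [0,0,-2,-1]
  row3 -= -1·row2 → [0,0,0,1]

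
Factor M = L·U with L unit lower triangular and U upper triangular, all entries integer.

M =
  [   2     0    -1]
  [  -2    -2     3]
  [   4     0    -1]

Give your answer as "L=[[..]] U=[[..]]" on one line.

  row1 -= -1·row0 → [0,-2,2]
  row2 -= 2·row0 → [0,0,1]
  row2 -= 0·row1 → [0,0,1]

L=[[1,0,0],[-1,1,0],[2,0,1]] U=[[2,0,-1],[0,-2,2],[0,0,1]]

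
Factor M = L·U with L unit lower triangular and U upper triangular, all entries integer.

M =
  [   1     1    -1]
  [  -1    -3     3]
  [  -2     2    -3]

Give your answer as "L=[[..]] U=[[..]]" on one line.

  r1 -= -1·r0 → [0,-2,2]
  r2 -= -2·r0 → [0,4,-5]
  r2 -= -2·r1 → [0,0,-1]

L=[[1,0,0],[-1,1,0],[-2,-2,1]] U=[[1,1,-1],[0,-2,2],[0,0,-1]]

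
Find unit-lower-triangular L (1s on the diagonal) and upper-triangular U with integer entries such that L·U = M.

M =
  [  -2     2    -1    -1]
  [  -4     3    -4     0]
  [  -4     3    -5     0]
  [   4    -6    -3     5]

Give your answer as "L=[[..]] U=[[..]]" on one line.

  row1 -= 2·row0 → [0,-1,-2,2]
  row2 -= 2·row0 → [0,-1,-3,2]
  row3 -= -2·row0 → [0,-2,-5,3]
  row2 -= 1·row1 → [0,0,-1,0]
  row3 -= 2·row1 → [0,0,-1,-1]
  row3 -= 1·row2 → [0,0,0,-1]

L=[[1,0,0,0],[2,1,0,0],[2,1,1,0],[-2,2,1,1]] U=[[-2,2,-1,-1],[0,-1,-2,2],[0,0,-1,0],[0,0,0,-1]]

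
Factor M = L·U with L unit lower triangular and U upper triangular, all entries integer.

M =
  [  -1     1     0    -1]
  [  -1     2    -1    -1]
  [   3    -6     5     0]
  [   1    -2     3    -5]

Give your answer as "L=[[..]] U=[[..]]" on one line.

  row1 -= 1·row0 → [0,1,-1,0]
  row2 -= -3·row0 → [0,-3,5,-3]
  row3 -= -1·row0 → [0,-1,3,-6]
  row2 -= -3·row1 → [0,0,2,-3]
  row3 -= -1·row1 → [0,0,2,-6]
  row3 -= 1·row2 → [0,0,0,-3]

L=[[1,0,0,0],[1,1,0,0],[-3,-3,1,0],[-1,-1,1,1]] U=[[-1,1,0,-1],[0,1,-1,0],[0,0,2,-3],[0,0,0,-3]]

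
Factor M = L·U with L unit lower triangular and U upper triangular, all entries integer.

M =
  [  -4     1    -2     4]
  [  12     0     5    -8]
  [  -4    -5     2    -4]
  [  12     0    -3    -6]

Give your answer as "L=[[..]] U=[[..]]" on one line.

  row1 -= -3·row0 → [0,3,-1,4]
  row2 -= 1·row0 → [0,-6,4,-8]
  row3 -= -3·row0 → [0,3,-9,6]
  row2 -= -2·row1 → [0,0,2,0]
  row3 -= 1·row1 → [0,0,-8,2]
  row3 -= -4·row2 → [0,0,0,2]

L=[[1,0,0,0],[-3,1,0,0],[1,-2,1,0],[-3,1,-4,1]] U=[[-4,1,-2,4],[0,3,-1,4],[0,0,2,0],[0,0,0,2]]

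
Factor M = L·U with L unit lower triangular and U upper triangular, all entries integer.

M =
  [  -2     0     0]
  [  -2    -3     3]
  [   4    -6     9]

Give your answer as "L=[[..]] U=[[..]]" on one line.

  R1 -= 1·R0 → [0,-3,3]
  R2 -= -2·R0 → [0,-6,9]
  R2 -= 2·R1 → [0,0,3]

L=[[1,0,0],[1,1,0],[-2,2,1]] U=[[-2,0,0],[0,-3,3],[0,0,3]]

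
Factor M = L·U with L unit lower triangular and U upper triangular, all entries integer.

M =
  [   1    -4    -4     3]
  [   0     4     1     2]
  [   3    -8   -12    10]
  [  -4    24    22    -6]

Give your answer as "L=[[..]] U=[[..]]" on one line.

L=[[1,0,0,0],[0,1,0,0],[3,1,1,0],[-4,2,-4,1]] U=[[1,-4,-4,3],[0,4,1,2],[0,0,-1,-1],[0,0,0,-2]]

  row1 -= 0·row0 → [0,4,1,2]
  row2 -= 3·row0 → [0,4,0,1]
  row3 -= -4·row0 → [0,8,6,6]
  row2 -= 1·row1 → [0,0,-1,-1]
  row3 -= 2·row1 → [0,0,4,2]
  row3 -= -4·row2 → [0,0,0,-2]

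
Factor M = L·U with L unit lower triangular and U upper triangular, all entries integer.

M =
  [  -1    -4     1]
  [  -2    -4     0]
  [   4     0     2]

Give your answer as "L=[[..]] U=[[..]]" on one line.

  R1 -= 2·R0 → [0,4,-2]
  R2 -= -4·R0 → [0,-16,6]
  R2 -= -4·R1 → [0,0,-2]

L=[[1,0,0],[2,1,0],[-4,-4,1]] U=[[-1,-4,1],[0,4,-2],[0,0,-2]]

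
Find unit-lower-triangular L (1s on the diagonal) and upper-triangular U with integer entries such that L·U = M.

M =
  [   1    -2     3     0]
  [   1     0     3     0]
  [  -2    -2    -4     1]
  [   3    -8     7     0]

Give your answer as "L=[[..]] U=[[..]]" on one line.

L=[[1,0,0,0],[1,1,0,0],[-2,-3,1,0],[3,-1,-1,1]] U=[[1,-2,3,0],[0,2,0,0],[0,0,2,1],[0,0,0,1]]

  row1 -= 1·row0 → [0,2,0,0]
  row2 -= -2·row0 → [0,-6,2,1]
  row3 -= 3·row0 → [0,-2,-2,0]
  row2 -= -3·row1 → [0,0,2,1]
  row3 -= -1·row1 → [0,0,-2,0]
  row3 -= -1·row2 → [0,0,0,1]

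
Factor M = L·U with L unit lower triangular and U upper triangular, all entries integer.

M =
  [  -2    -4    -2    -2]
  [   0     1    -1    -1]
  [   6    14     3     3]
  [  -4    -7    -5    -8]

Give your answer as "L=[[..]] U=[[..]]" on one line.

  r1 -= 0·r0 → [0,1,-1,-1]
  r2 -= -3·r0 → [0,2,-3,-3]
  r3 -= 2·r0 → [0,1,-1,-4]
  r2 -= 2·r1 → [0,0,-1,-1]
  r3 -= 1·r1 → [0,0,0,-3]
  r3 -= 0·r2 → [0,0,0,-3]

L=[[1,0,0,0],[0,1,0,0],[-3,2,1,0],[2,1,0,1]] U=[[-2,-4,-2,-2],[0,1,-1,-1],[0,0,-1,-1],[0,0,0,-3]]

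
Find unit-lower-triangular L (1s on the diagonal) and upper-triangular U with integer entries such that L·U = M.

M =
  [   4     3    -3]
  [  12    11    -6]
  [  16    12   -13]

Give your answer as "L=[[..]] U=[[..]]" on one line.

  row1 -= 3·row0 → [0,2,3]
  row2 -= 4·row0 → [0,0,-1]
  row2 -= 0·row1 → [0,0,-1]

L=[[1,0,0],[3,1,0],[4,0,1]] U=[[4,3,-3],[0,2,3],[0,0,-1]]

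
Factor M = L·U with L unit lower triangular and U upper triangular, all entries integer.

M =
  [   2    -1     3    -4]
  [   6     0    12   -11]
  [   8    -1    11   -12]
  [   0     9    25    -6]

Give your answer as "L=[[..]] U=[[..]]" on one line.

  R1 -= 3·R0 → [0,3,3,1]
  R2 -= 4·R0 → [0,3,-1,4]
  R3 -= 0·R0 → [0,9,25,-6]
  R2 -= 1·R1 → [0,0,-4,3]
  R3 -= 3·R1 → [0,0,16,-9]
  R3 -= -4·R2 → [0,0,0,3]

L=[[1,0,0,0],[3,1,0,0],[4,1,1,0],[0,3,-4,1]] U=[[2,-1,3,-4],[0,3,3,1],[0,0,-4,3],[0,0,0,3]]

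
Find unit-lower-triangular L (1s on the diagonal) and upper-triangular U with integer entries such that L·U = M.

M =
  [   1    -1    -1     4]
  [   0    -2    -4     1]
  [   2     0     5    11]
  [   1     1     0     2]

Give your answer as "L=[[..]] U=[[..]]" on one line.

  row1 -= 0·row0 → [0,-2,-4,1]
  row2 -= 2·row0 → [0,2,7,3]
  row3 -= 1·row0 → [0,2,1,-2]
  row2 -= -1·row1 → [0,0,3,4]
  row3 -= -1·row1 → [0,0,-3,-1]
  row3 -= -1·row2 → [0,0,0,3]

L=[[1,0,0,0],[0,1,0,0],[2,-1,1,0],[1,-1,-1,1]] U=[[1,-1,-1,4],[0,-2,-4,1],[0,0,3,4],[0,0,0,3]]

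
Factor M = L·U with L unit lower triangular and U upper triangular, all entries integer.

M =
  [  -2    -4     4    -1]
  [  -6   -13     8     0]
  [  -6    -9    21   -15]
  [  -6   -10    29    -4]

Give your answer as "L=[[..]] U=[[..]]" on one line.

  R1 -= 3·R0 → [0,-1,-4,3]
  R2 -= 3·R0 → [0,3,9,-12]
  R3 -= 3·R0 → [0,2,17,-1]
  R2 -= -3·R1 → [0,0,-3,-3]
  R3 -= -2·R1 → [0,0,9,5]
  R3 -= -3·R2 → [0,0,0,-4]

L=[[1,0,0,0],[3,1,0,0],[3,-3,1,0],[3,-2,-3,1]] U=[[-2,-4,4,-1],[0,-1,-4,3],[0,0,-3,-3],[0,0,0,-4]]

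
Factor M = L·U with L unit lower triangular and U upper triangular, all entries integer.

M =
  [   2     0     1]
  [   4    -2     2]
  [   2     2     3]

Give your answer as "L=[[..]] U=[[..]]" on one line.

  r1 -= 2·r0 → [0,-2,0]
  r2 -= 1·r0 → [0,2,2]
  r2 -= -1·r1 → [0,0,2]

L=[[1,0,0],[2,1,0],[1,-1,1]] U=[[2,0,1],[0,-2,0],[0,0,2]]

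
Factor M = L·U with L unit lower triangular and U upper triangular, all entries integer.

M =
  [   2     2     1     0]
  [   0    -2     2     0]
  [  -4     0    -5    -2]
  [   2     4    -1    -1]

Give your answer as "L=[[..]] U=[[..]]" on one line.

  row1 -= 0·row0 → [0,-2,2,0]
  row2 -= -2·row0 → [0,4,-3,-2]
  row3 -= 1·row0 → [0,2,-2,-1]
  row2 -= -2·row1 → [0,0,1,-2]
  row3 -= -1·row1 → [0,0,0,-1]
  row3 -= 0·row2 → [0,0,0,-1]

L=[[1,0,0,0],[0,1,0,0],[-2,-2,1,0],[1,-1,0,1]] U=[[2,2,1,0],[0,-2,2,0],[0,0,1,-2],[0,0,0,-1]]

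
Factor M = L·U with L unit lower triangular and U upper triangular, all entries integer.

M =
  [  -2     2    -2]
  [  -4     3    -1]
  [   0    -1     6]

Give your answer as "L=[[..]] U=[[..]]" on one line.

L=[[1,0,0],[2,1,0],[0,1,1]] U=[[-2,2,-2],[0,-1,3],[0,0,3]]

  R1 -= 2·R0 → [0,-1,3]
  R2 -= 0·R0 → [0,-1,6]
  R2 -= 1·R1 → [0,0,3]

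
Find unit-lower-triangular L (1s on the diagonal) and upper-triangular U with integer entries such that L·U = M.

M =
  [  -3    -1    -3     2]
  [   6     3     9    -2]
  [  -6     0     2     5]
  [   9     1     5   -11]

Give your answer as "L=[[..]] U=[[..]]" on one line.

L=[[1,0,0,0],[-2,1,0,0],[2,2,1,0],[-3,-2,1,1]] U=[[-3,-1,-3,2],[0,1,3,2],[0,0,2,-3],[0,0,0,2]]

  row1 -= -2·row0 → [0,1,3,2]
  row2 -= 2·row0 → [0,2,8,1]
  row3 -= -3·row0 → [0,-2,-4,-5]
  row2 -= 2·row1 → [0,0,2,-3]
  row3 -= -2·row1 → [0,0,2,-1]
  row3 -= 1·row2 → [0,0,0,2]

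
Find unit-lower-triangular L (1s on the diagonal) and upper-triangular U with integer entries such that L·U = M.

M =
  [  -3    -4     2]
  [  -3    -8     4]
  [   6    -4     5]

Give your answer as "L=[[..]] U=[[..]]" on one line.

L=[[1,0,0],[1,1,0],[-2,3,1]] U=[[-3,-4,2],[0,-4,2],[0,0,3]]

  r1 -= 1·r0 → [0,-4,2]
  r2 -= -2·r0 → [0,-12,9]
  r2 -= 3·r1 → [0,0,3]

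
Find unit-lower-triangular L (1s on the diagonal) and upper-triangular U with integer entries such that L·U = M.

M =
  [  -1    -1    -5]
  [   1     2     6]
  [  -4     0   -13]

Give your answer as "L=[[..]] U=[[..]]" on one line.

L=[[1,0,0],[-1,1,0],[4,4,1]] U=[[-1,-1,-5],[0,1,1],[0,0,3]]

  r1 -= -1·r0 → [0,1,1]
  r2 -= 4·r0 → [0,4,7]
  r2 -= 4·r1 → [0,0,3]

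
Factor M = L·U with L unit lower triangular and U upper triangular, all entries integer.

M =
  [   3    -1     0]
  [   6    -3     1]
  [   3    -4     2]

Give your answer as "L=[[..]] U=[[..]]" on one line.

  row1 -= 2·row0 → [0,-1,1]
  row2 -= 1·row0 → [0,-3,2]
  row2 -= 3·row1 → [0,0,-1]

L=[[1,0,0],[2,1,0],[1,3,1]] U=[[3,-1,0],[0,-1,1],[0,0,-1]]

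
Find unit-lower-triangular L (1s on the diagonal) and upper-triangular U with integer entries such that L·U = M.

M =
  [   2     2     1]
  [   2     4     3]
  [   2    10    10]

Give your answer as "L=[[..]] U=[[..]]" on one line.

L=[[1,0,0],[1,1,0],[1,4,1]] U=[[2,2,1],[0,2,2],[0,0,1]]

  r1 -= 1·r0 → [0,2,2]
  r2 -= 1·r0 → [0,8,9]
  r2 -= 4·r1 → [0,0,1]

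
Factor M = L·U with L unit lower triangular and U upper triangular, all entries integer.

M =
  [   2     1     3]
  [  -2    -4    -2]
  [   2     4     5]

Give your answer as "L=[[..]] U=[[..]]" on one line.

L=[[1,0,0],[-1,1,0],[1,-1,1]] U=[[2,1,3],[0,-3,1],[0,0,3]]

  r1 -= -1·r0 → [0,-3,1]
  r2 -= 1·r0 → [0,3,2]
  r2 -= -1·r1 → [0,0,3]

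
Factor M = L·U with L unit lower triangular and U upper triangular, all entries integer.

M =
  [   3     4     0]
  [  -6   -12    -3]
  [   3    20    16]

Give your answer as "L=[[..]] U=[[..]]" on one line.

  R1 -= -2·R0 → [0,-4,-3]
  R2 -= 1·R0 → [0,16,16]
  R2 -= -4·R1 → [0,0,4]

L=[[1,0,0],[-2,1,0],[1,-4,1]] U=[[3,4,0],[0,-4,-3],[0,0,4]]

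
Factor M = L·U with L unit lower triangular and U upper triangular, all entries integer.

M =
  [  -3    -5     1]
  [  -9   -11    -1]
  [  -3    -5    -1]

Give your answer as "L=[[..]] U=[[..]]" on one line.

  r1 -= 3·r0 → [0,4,-4]
  r2 -= 1·r0 → [0,0,-2]
  r2 -= 0·r1 → [0,0,-2]

L=[[1,0,0],[3,1,0],[1,0,1]] U=[[-3,-5,1],[0,4,-4],[0,0,-2]]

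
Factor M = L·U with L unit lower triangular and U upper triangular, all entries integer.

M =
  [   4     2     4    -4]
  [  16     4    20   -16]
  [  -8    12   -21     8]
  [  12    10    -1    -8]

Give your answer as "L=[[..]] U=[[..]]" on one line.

  row1 -= 4·row0 → [0,-4,4,0]
  row2 -= -2·row0 → [0,16,-13,0]
  row3 -= 3·row0 → [0,4,-13,4]
  row2 -= -4·row1 → [0,0,3,0]
  row3 -= -1·row1 → [0,0,-9,4]
  row3 -= -3·row2 → [0,0,0,4]

L=[[1,0,0,0],[4,1,0,0],[-2,-4,1,0],[3,-1,-3,1]] U=[[4,2,4,-4],[0,-4,4,0],[0,0,3,0],[0,0,0,4]]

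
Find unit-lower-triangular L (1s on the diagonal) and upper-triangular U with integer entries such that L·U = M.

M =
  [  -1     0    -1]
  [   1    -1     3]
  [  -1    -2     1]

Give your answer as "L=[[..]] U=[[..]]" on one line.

  r1 -= -1·r0 → [0,-1,2]
  r2 -= 1·r0 → [0,-2,2]
  r2 -= 2·r1 → [0,0,-2]

L=[[1,0,0],[-1,1,0],[1,2,1]] U=[[-1,0,-1],[0,-1,2],[0,0,-2]]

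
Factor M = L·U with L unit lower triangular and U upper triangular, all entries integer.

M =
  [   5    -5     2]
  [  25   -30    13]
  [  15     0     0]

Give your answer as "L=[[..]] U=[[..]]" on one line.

  r1 -= 5·r0 → [0,-5,3]
  r2 -= 3·r0 → [0,15,-6]
  r2 -= -3·r1 → [0,0,3]

L=[[1,0,0],[5,1,0],[3,-3,1]] U=[[5,-5,2],[0,-5,3],[0,0,3]]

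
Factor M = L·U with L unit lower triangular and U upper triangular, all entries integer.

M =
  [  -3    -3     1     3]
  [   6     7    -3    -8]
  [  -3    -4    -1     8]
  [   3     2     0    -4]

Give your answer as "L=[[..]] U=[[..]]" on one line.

  r1 -= -2·r0 → [0,1,-1,-2]
  r2 -= 1·r0 → [0,-1,-2,5]
  r3 -= -1·r0 → [0,-1,1,-1]
  r2 -= -1·r1 → [0,0,-3,3]
  r3 -= -1·r1 → [0,0,0,-3]
  r3 -= 0·r2 → [0,0,0,-3]

L=[[1,0,0,0],[-2,1,0,0],[1,-1,1,0],[-1,-1,0,1]] U=[[-3,-3,1,3],[0,1,-1,-2],[0,0,-3,3],[0,0,0,-3]]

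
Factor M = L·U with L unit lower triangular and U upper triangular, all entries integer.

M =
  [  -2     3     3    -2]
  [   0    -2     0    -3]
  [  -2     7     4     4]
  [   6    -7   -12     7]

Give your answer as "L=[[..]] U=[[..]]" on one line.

  R1 -= 0·R0 → [0,-2,0,-3]
  R2 -= 1·R0 → [0,4,1,6]
  R3 -= -3·R0 → [0,2,-3,1]
  R2 -= -2·R1 → [0,0,1,0]
  R3 -= -1·R1 → [0,0,-3,-2]
  R3 -= -3·R2 → [0,0,0,-2]

L=[[1,0,0,0],[0,1,0,0],[1,-2,1,0],[-3,-1,-3,1]] U=[[-2,3,3,-2],[0,-2,0,-3],[0,0,1,0],[0,0,0,-2]]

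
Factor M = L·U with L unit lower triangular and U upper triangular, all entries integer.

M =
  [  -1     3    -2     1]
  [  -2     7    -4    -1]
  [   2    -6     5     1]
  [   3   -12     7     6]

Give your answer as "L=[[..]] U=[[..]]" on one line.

L=[[1,0,0,0],[2,1,0,0],[-2,0,1,0],[-3,-3,1,1]] U=[[-1,3,-2,1],[0,1,0,-3],[0,0,1,3],[0,0,0,-3]]

  R1 -= 2·R0 → [0,1,0,-3]
  R2 -= -2·R0 → [0,0,1,3]
  R3 -= -3·R0 → [0,-3,1,9]
  R2 -= 0·R1 → [0,0,1,3]
  R3 -= -3·R1 → [0,0,1,0]
  R3 -= 1·R2 → [0,0,0,-3]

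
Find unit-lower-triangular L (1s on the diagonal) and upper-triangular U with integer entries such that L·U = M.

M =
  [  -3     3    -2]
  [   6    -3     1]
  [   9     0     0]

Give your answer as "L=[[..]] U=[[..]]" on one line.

L=[[1,0,0],[-2,1,0],[-3,3,1]] U=[[-3,3,-2],[0,3,-3],[0,0,3]]

  R1 -= -2·R0 → [0,3,-3]
  R2 -= -3·R0 → [0,9,-6]
  R2 -= 3·R1 → [0,0,3]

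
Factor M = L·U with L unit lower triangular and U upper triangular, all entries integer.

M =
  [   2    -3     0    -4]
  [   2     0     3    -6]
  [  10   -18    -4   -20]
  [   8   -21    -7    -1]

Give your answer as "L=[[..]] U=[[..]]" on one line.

L=[[1,0,0,0],[1,1,0,0],[5,-1,1,0],[4,-3,-2,1]] U=[[2,-3,0,-4],[0,3,3,-2],[0,0,-1,-2],[0,0,0,5]]

  R1 -= 1·R0 → [0,3,3,-2]
  R2 -= 5·R0 → [0,-3,-4,0]
  R3 -= 4·R0 → [0,-9,-7,15]
  R2 -= -1·R1 → [0,0,-1,-2]
  R3 -= -3·R1 → [0,0,2,9]
  R3 -= -2·R2 → [0,0,0,5]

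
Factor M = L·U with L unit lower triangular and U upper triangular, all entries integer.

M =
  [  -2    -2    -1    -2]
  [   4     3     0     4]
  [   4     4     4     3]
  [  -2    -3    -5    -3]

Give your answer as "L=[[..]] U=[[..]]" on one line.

L=[[1,0,0,0],[-2,1,0,0],[-2,0,1,0],[1,1,-1,1]] U=[[-2,-2,-1,-2],[0,-1,-2,0],[0,0,2,-1],[0,0,0,-2]]

  row1 -= -2·row0 → [0,-1,-2,0]
  row2 -= -2·row0 → [0,0,2,-1]
  row3 -= 1·row0 → [0,-1,-4,-1]
  row2 -= 0·row1 → [0,0,2,-1]
  row3 -= 1·row1 → [0,0,-2,-1]
  row3 -= -1·row2 → [0,0,0,-2]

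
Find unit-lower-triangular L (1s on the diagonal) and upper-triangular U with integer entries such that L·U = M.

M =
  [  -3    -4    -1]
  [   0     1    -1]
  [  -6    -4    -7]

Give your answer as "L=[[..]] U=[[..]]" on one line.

  r1 -= 0·r0 → [0,1,-1]
  r2 -= 2·r0 → [0,4,-5]
  r2 -= 4·r1 → [0,0,-1]

L=[[1,0,0],[0,1,0],[2,4,1]] U=[[-3,-4,-1],[0,1,-1],[0,0,-1]]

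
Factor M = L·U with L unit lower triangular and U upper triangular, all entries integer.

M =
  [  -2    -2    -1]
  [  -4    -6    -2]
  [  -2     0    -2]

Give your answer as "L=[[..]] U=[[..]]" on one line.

L=[[1,0,0],[2,1,0],[1,-1,1]] U=[[-2,-2,-1],[0,-2,0],[0,0,-1]]

  r1 -= 2·r0 → [0,-2,0]
  r2 -= 1·r0 → [0,2,-1]
  r2 -= -1·r1 → [0,0,-1]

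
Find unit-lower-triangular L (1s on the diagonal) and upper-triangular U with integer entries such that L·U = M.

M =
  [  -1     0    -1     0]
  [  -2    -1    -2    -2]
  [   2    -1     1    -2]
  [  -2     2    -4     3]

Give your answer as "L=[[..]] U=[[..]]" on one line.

  R1 -= 2·R0 → [0,-1,0,-2]
  R2 -= -2·R0 → [0,-1,-1,-2]
  R3 -= 2·R0 → [0,2,-2,3]
  R2 -= 1·R1 → [0,0,-1,0]
  R3 -= -2·R1 → [0,0,-2,-1]
  R3 -= 2·R2 → [0,0,0,-1]

L=[[1,0,0,0],[2,1,0,0],[-2,1,1,0],[2,-2,2,1]] U=[[-1,0,-1,0],[0,-1,0,-2],[0,0,-1,0],[0,0,0,-1]]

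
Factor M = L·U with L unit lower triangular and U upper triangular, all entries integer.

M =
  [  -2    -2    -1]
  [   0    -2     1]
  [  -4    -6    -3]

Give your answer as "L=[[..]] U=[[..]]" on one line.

L=[[1,0,0],[0,1,0],[2,1,1]] U=[[-2,-2,-1],[0,-2,1],[0,0,-2]]

  R1 -= 0·R0 → [0,-2,1]
  R2 -= 2·R0 → [0,-2,-1]
  R2 -= 1·R1 → [0,0,-2]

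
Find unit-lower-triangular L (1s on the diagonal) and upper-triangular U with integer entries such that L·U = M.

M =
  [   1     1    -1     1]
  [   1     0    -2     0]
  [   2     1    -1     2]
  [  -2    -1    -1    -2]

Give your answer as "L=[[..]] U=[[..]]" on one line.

  r1 -= 1·r0 → [0,-1,-1,-1]
  r2 -= 2·r0 → [0,-1,1,0]
  r3 -= -2·r0 → [0,1,-3,0]
  r2 -= 1·r1 → [0,0,2,1]
  r3 -= -1·r1 → [0,0,-4,-1]
  r3 -= -2·r2 → [0,0,0,1]

L=[[1,0,0,0],[1,1,0,0],[2,1,1,0],[-2,-1,-2,1]] U=[[1,1,-1,1],[0,-1,-1,-1],[0,0,2,1],[0,0,0,1]]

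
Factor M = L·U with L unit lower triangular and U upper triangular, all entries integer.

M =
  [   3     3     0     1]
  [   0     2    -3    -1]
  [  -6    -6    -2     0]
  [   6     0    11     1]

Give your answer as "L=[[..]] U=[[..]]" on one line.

L=[[1,0,0,0],[0,1,0,0],[-2,0,1,0],[2,-3,-1,1]] U=[[3,3,0,1],[0,2,-3,-1],[0,0,-2,2],[0,0,0,-2]]

  r1 -= 0·r0 → [0,2,-3,-1]
  r2 -= -2·r0 → [0,0,-2,2]
  r3 -= 2·r0 → [0,-6,11,-1]
  r2 -= 0·r1 → [0,0,-2,2]
  r3 -= -3·r1 → [0,0,2,-4]
  r3 -= -1·r2 → [0,0,0,-2]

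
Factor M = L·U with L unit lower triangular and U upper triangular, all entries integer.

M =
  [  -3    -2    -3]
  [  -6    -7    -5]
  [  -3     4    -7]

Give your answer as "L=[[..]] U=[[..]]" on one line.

  R1 -= 2·R0 → [0,-3,1]
  R2 -= 1·R0 → [0,6,-4]
  R2 -= -2·R1 → [0,0,-2]

L=[[1,0,0],[2,1,0],[1,-2,1]] U=[[-3,-2,-3],[0,-3,1],[0,0,-2]]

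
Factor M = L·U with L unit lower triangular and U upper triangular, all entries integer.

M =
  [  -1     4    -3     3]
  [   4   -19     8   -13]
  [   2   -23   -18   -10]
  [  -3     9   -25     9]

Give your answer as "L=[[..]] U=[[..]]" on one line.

  r1 -= -4·r0 → [0,-3,-4,-1]
  r2 -= -2·r0 → [0,-15,-24,-4]
  r3 -= 3·r0 → [0,-3,-16,0]
  r2 -= 5·r1 → [0,0,-4,1]
  r3 -= 1·r1 → [0,0,-12,1]
  r3 -= 3·r2 → [0,0,0,-2]

L=[[1,0,0,0],[-4,1,0,0],[-2,5,1,0],[3,1,3,1]] U=[[-1,4,-3,3],[0,-3,-4,-1],[0,0,-4,1],[0,0,0,-2]]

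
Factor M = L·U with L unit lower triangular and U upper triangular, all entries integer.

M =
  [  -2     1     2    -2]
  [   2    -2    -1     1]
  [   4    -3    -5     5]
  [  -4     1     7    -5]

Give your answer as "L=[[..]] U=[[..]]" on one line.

L=[[1,0,0,0],[-1,1,0,0],[-2,1,1,0],[2,1,-1,1]] U=[[-2,1,2,-2],[0,-1,1,-1],[0,0,-2,2],[0,0,0,2]]

  R1 -= -1·R0 → [0,-1,1,-1]
  R2 -= -2·R0 → [0,-1,-1,1]
  R3 -= 2·R0 → [0,-1,3,-1]
  R2 -= 1·R1 → [0,0,-2,2]
  R3 -= 1·R1 → [0,0,2,0]
  R3 -= -1·R2 → [0,0,0,2]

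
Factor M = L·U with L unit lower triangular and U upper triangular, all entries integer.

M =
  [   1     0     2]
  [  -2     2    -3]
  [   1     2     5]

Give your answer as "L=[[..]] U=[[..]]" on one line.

L=[[1,0,0],[-2,1,0],[1,1,1]] U=[[1,0,2],[0,2,1],[0,0,2]]

  row1 -= -2·row0 → [0,2,1]
  row2 -= 1·row0 → [0,2,3]
  row2 -= 1·row1 → [0,0,2]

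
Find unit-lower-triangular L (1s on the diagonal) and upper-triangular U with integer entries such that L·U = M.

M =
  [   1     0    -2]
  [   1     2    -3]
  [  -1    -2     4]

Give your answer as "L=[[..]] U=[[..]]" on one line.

L=[[1,0,0],[1,1,0],[-1,-1,1]] U=[[1,0,-2],[0,2,-1],[0,0,1]]

  R1 -= 1·R0 → [0,2,-1]
  R2 -= -1·R0 → [0,-2,2]
  R2 -= -1·R1 → [0,0,1]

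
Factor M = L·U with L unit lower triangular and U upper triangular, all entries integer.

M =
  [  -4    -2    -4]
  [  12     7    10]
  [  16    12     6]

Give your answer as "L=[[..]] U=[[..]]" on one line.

  r1 -= -3·r0 → [0,1,-2]
  r2 -= -4·r0 → [0,4,-10]
  r2 -= 4·r1 → [0,0,-2]

L=[[1,0,0],[-3,1,0],[-4,4,1]] U=[[-4,-2,-4],[0,1,-2],[0,0,-2]]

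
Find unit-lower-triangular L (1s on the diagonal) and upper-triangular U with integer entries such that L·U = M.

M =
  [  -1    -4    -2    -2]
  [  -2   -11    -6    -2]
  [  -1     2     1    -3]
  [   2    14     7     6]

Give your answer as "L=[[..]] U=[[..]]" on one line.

L=[[1,0,0,0],[2,1,0,0],[1,-2,1,0],[-2,-2,1,1]] U=[[-1,-4,-2,-2],[0,-3,-2,2],[0,0,-1,3],[0,0,0,3]]

  r1 -= 2·r0 → [0,-3,-2,2]
  r2 -= 1·r0 → [0,6,3,-1]
  r3 -= -2·r0 → [0,6,3,2]
  r2 -= -2·r1 → [0,0,-1,3]
  r3 -= -2·r1 → [0,0,-1,6]
  r3 -= 1·r2 → [0,0,0,3]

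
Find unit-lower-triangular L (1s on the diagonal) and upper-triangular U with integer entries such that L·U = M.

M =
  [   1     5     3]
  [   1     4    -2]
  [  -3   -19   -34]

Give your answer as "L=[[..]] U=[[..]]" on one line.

  R1 -= 1·R0 → [0,-1,-5]
  R2 -= -3·R0 → [0,-4,-25]
  R2 -= 4·R1 → [0,0,-5]

L=[[1,0,0],[1,1,0],[-3,4,1]] U=[[1,5,3],[0,-1,-5],[0,0,-5]]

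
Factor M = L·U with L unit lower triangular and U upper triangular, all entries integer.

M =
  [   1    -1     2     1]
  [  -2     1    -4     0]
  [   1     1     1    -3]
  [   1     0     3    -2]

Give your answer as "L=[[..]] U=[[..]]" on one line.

  R1 -= -2·R0 → [0,-1,0,2]
  R2 -= 1·R0 → [0,2,-1,-4]
  R3 -= 1·R0 → [0,1,1,-3]
  R2 -= -2·R1 → [0,0,-1,0]
  R3 -= -1·R1 → [0,0,1,-1]
  R3 -= -1·R2 → [0,0,0,-1]

L=[[1,0,0,0],[-2,1,0,0],[1,-2,1,0],[1,-1,-1,1]] U=[[1,-1,2,1],[0,-1,0,2],[0,0,-1,0],[0,0,0,-1]]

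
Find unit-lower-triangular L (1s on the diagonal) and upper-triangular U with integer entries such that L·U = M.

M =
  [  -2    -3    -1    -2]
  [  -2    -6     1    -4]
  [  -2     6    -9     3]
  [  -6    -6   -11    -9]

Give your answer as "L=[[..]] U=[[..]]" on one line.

L=[[1,0,0,0],[1,1,0,0],[1,-3,1,0],[3,-1,3,1]] U=[[-2,-3,-1,-2],[0,-3,2,-2],[0,0,-2,-1],[0,0,0,-2]]

  row1 -= 1·row0 → [0,-3,2,-2]
  row2 -= 1·row0 → [0,9,-8,5]
  row3 -= 3·row0 → [0,3,-8,-3]
  row2 -= -3·row1 → [0,0,-2,-1]
  row3 -= -1·row1 → [0,0,-6,-5]
  row3 -= 3·row2 → [0,0,0,-2]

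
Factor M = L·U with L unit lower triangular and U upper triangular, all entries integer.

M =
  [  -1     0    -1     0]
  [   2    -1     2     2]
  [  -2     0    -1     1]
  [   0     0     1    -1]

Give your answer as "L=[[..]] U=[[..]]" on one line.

  row1 -= -2·row0 → [0,-1,0,2]
  row2 -= 2·row0 → [0,0,1,1]
  row3 -= 0·row0 → [0,0,1,-1]
  row2 -= 0·row1 → [0,0,1,1]
  row3 -= 0·row1 → [0,0,1,-1]
  row3 -= 1·row2 → [0,0,0,-2]

L=[[1,0,0,0],[-2,1,0,0],[2,0,1,0],[0,0,1,1]] U=[[-1,0,-1,0],[0,-1,0,2],[0,0,1,1],[0,0,0,-2]]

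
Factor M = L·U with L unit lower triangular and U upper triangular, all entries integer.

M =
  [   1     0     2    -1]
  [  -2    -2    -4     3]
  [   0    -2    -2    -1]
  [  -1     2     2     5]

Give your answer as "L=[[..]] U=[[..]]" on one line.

  R1 -= -2·R0 → [0,-2,0,1]
  R2 -= 0·R0 → [0,-2,-2,-1]
  R3 -= -1·R0 → [0,2,4,4]
  R2 -= 1·R1 → [0,0,-2,-2]
  R3 -= -1·R1 → [0,0,4,5]
  R3 -= -2·R2 → [0,0,0,1]

L=[[1,0,0,0],[-2,1,0,0],[0,1,1,0],[-1,-1,-2,1]] U=[[1,0,2,-1],[0,-2,0,1],[0,0,-2,-2],[0,0,0,1]]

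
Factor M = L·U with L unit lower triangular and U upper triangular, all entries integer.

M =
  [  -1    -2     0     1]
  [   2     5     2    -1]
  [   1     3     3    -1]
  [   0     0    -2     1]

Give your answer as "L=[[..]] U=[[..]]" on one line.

L=[[1,0,0,0],[-2,1,0,0],[-1,1,1,0],[0,0,-2,1]] U=[[-1,-2,0,1],[0,1,2,1],[0,0,1,-1],[0,0,0,-1]]

  row1 -= -2·row0 → [0,1,2,1]
  row2 -= -1·row0 → [0,1,3,0]
  row3 -= 0·row0 → [0,0,-2,1]
  row2 -= 1·row1 → [0,0,1,-1]
  row3 -= 0·row1 → [0,0,-2,1]
  row3 -= -2·row2 → [0,0,0,-1]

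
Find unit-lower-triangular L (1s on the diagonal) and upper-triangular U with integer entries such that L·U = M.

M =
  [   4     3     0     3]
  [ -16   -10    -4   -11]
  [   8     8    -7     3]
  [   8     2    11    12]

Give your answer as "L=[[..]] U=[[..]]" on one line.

  row1 -= -4·row0 → [0,2,-4,1]
  row2 -= 2·row0 → [0,2,-7,-3]
  row3 -= 2·row0 → [0,-4,11,6]
  row2 -= 1·row1 → [0,0,-3,-4]
  row3 -= -2·row1 → [0,0,3,8]
  row3 -= -1·row2 → [0,0,0,4]

L=[[1,0,0,0],[-4,1,0,0],[2,1,1,0],[2,-2,-1,1]] U=[[4,3,0,3],[0,2,-4,1],[0,0,-3,-4],[0,0,0,4]]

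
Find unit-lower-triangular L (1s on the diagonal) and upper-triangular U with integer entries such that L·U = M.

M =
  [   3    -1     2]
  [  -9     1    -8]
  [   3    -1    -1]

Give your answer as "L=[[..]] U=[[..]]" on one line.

  R1 -= -3·R0 → [0,-2,-2]
  R2 -= 1·R0 → [0,0,-3]
  R2 -= 0·R1 → [0,0,-3]

L=[[1,0,0],[-3,1,0],[1,0,1]] U=[[3,-1,2],[0,-2,-2],[0,0,-3]]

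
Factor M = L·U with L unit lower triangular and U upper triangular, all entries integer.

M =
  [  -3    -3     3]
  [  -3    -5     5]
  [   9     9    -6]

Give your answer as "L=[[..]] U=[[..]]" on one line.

  R1 -= 1·R0 → [0,-2,2]
  R2 -= -3·R0 → [0,0,3]
  R2 -= 0·R1 → [0,0,3]

L=[[1,0,0],[1,1,0],[-3,0,1]] U=[[-3,-3,3],[0,-2,2],[0,0,3]]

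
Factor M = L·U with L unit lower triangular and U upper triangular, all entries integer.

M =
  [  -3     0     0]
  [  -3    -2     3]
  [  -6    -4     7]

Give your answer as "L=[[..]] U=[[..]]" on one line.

L=[[1,0,0],[1,1,0],[2,2,1]] U=[[-3,0,0],[0,-2,3],[0,0,1]]

  R1 -= 1·R0 → [0,-2,3]
  R2 -= 2·R0 → [0,-4,7]
  R2 -= 2·R1 → [0,0,1]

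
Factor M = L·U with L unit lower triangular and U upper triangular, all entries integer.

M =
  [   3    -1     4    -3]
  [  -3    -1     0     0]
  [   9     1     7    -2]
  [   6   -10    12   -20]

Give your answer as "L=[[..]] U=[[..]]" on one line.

L=[[1,0,0,0],[-1,1,0,0],[3,-2,1,0],[2,4,-4,1]] U=[[3,-1,4,-3],[0,-2,4,-3],[0,0,3,1],[0,0,0,2]]

  row1 -= -1·row0 → [0,-2,4,-3]
  row2 -= 3·row0 → [0,4,-5,7]
  row3 -= 2·row0 → [0,-8,4,-14]
  row2 -= -2·row1 → [0,0,3,1]
  row3 -= 4·row1 → [0,0,-12,-2]
  row3 -= -4·row2 → [0,0,0,2]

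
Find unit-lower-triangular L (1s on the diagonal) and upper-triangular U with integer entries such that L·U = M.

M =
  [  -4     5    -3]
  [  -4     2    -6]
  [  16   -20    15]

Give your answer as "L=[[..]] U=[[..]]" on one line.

L=[[1,0,0],[1,1,0],[-4,0,1]] U=[[-4,5,-3],[0,-3,-3],[0,0,3]]

  R1 -= 1·R0 → [0,-3,-3]
  R2 -= -4·R0 → [0,0,3]
  R2 -= 0·R1 → [0,0,3]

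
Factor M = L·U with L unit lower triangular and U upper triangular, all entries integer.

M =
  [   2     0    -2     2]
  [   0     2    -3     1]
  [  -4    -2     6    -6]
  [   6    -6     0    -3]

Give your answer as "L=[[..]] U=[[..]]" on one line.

  R1 -= 0·R0 → [0,2,-3,1]
  R2 -= -2·R0 → [0,-2,2,-2]
  R3 -= 3·R0 → [0,-6,6,-9]
  R2 -= -1·R1 → [0,0,-1,-1]
  R3 -= -3·R1 → [0,0,-3,-6]
  R3 -= 3·R2 → [0,0,0,-3]

L=[[1,0,0,0],[0,1,0,0],[-2,-1,1,0],[3,-3,3,1]] U=[[2,0,-2,2],[0,2,-3,1],[0,0,-1,-1],[0,0,0,-3]]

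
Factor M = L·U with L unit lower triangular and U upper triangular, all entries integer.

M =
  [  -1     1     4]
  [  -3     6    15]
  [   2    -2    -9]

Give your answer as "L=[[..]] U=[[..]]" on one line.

L=[[1,0,0],[3,1,0],[-2,0,1]] U=[[-1,1,4],[0,3,3],[0,0,-1]]

  R1 -= 3·R0 → [0,3,3]
  R2 -= -2·R0 → [0,0,-1]
  R2 -= 0·R1 → [0,0,-1]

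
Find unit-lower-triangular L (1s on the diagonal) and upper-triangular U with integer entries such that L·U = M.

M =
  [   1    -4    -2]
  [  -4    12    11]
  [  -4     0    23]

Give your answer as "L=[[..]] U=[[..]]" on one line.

  R1 -= -4·R0 → [0,-4,3]
  R2 -= -4·R0 → [0,-16,15]
  R2 -= 4·R1 → [0,0,3]

L=[[1,0,0],[-4,1,0],[-4,4,1]] U=[[1,-4,-2],[0,-4,3],[0,0,3]]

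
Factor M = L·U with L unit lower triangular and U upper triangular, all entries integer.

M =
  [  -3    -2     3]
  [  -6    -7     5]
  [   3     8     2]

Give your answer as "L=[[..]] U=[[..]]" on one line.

  R1 -= 2·R0 → [0,-3,-1]
  R2 -= -1·R0 → [0,6,5]
  R2 -= -2·R1 → [0,0,3]

L=[[1,0,0],[2,1,0],[-1,-2,1]] U=[[-3,-2,3],[0,-3,-1],[0,0,3]]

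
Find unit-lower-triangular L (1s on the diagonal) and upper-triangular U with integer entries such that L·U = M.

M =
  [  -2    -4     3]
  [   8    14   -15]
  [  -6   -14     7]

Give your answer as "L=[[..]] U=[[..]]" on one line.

L=[[1,0,0],[-4,1,0],[3,1,1]] U=[[-2,-4,3],[0,-2,-3],[0,0,1]]

  row1 -= -4·row0 → [0,-2,-3]
  row2 -= 3·row0 → [0,-2,-2]
  row2 -= 1·row1 → [0,0,1]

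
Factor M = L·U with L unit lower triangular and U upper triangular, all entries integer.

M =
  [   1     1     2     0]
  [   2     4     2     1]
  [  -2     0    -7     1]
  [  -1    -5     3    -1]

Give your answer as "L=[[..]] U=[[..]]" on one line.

  row1 -= 2·row0 → [0,2,-2,1]
  row2 -= -2·row0 → [0,2,-3,1]
  row3 -= -1·row0 → [0,-4,5,-1]
  row2 -= 1·row1 → [0,0,-1,0]
  row3 -= -2·row1 → [0,0,1,1]
  row3 -= -1·row2 → [0,0,0,1]

L=[[1,0,0,0],[2,1,0,0],[-2,1,1,0],[-1,-2,-1,1]] U=[[1,1,2,0],[0,2,-2,1],[0,0,-1,0],[0,0,0,1]]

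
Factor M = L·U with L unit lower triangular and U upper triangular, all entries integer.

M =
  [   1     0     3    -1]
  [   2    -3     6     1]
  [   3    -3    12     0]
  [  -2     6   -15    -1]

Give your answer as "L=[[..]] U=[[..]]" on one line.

  r1 -= 2·r0 → [0,-3,0,3]
  r2 -= 3·r0 → [0,-3,3,3]
  r3 -= -2·r0 → [0,6,-9,-3]
  r2 -= 1·r1 → [0,0,3,0]
  r3 -= -2·r1 → [0,0,-9,3]
  r3 -= -3·r2 → [0,0,0,3]

L=[[1,0,0,0],[2,1,0,0],[3,1,1,0],[-2,-2,-3,1]] U=[[1,0,3,-1],[0,-3,0,3],[0,0,3,0],[0,0,0,3]]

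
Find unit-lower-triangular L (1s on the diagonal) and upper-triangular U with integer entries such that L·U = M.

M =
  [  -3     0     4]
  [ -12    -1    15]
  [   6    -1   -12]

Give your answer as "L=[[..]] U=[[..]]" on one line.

L=[[1,0,0],[4,1,0],[-2,1,1]] U=[[-3,0,4],[0,-1,-1],[0,0,-3]]

  R1 -= 4·R0 → [0,-1,-1]
  R2 -= -2·R0 → [0,-1,-4]
  R2 -= 1·R1 → [0,0,-3]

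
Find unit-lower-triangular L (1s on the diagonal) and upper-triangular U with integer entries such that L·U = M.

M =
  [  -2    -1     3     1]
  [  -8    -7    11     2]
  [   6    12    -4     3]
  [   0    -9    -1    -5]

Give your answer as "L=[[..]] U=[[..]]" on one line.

L=[[1,0,0,0],[4,1,0,0],[-3,-3,1,0],[0,3,1,1]] U=[[-2,-1,3,1],[0,-3,-1,-2],[0,0,2,0],[0,0,0,1]]

  R1 -= 4·R0 → [0,-3,-1,-2]
  R2 -= -3·R0 → [0,9,5,6]
  R3 -= 0·R0 → [0,-9,-1,-5]
  R2 -= -3·R1 → [0,0,2,0]
  R3 -= 3·R1 → [0,0,2,1]
  R3 -= 1·R2 → [0,0,0,1]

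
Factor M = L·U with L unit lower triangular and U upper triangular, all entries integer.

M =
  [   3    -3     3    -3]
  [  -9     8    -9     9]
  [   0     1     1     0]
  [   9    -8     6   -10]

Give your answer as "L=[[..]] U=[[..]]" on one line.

L=[[1,0,0,0],[-3,1,0,0],[0,-1,1,0],[3,-1,-3,1]] U=[[3,-3,3,-3],[0,-1,0,0],[0,0,1,0],[0,0,0,-1]]

  r1 -= -3·r0 → [0,-1,0,0]
  r2 -= 0·r0 → [0,1,1,0]
  r3 -= 3·r0 → [0,1,-3,-1]
  r2 -= -1·r1 → [0,0,1,0]
  r3 -= -1·r1 → [0,0,-3,-1]
  r3 -= -3·r2 → [0,0,0,-1]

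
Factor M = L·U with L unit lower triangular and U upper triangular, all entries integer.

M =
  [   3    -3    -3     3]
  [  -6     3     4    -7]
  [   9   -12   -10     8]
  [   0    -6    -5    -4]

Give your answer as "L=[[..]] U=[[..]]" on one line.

  R1 -= -2·R0 → [0,-3,-2,-1]
  R2 -= 3·R0 → [0,-3,-1,-1]
  R3 -= 0·R0 → [0,-6,-5,-4]
  R2 -= 1·R1 → [0,0,1,0]
  R3 -= 2·R1 → [0,0,-1,-2]
  R3 -= -1·R2 → [0,0,0,-2]

L=[[1,0,0,0],[-2,1,0,0],[3,1,1,0],[0,2,-1,1]] U=[[3,-3,-3,3],[0,-3,-2,-1],[0,0,1,0],[0,0,0,-2]]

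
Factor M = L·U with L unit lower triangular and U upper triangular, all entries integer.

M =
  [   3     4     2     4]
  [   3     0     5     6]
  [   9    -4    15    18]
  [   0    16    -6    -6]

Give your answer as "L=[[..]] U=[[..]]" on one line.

L=[[1,0,0,0],[1,1,0,0],[3,4,1,0],[0,-4,-2,1]] U=[[3,4,2,4],[0,-4,3,2],[0,0,-3,-2],[0,0,0,-2]]

  row1 -= 1·row0 → [0,-4,3,2]
  row2 -= 3·row0 → [0,-16,9,6]
  row3 -= 0·row0 → [0,16,-6,-6]
  row2 -= 4·row1 → [0,0,-3,-2]
  row3 -= -4·row1 → [0,0,6,2]
  row3 -= -2·row2 → [0,0,0,-2]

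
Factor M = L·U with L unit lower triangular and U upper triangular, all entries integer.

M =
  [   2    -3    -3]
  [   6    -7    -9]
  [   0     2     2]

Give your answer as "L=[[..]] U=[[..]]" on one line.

L=[[1,0,0],[3,1,0],[0,1,1]] U=[[2,-3,-3],[0,2,0],[0,0,2]]

  row1 -= 3·row0 → [0,2,0]
  row2 -= 0·row0 → [0,2,2]
  row2 -= 1·row1 → [0,0,2]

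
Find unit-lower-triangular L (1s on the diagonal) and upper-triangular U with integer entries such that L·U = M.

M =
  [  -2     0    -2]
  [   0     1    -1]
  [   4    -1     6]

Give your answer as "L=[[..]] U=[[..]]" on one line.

  row1 -= 0·row0 → [0,1,-1]
  row2 -= -2·row0 → [0,-1,2]
  row2 -= -1·row1 → [0,0,1]

L=[[1,0,0],[0,1,0],[-2,-1,1]] U=[[-2,0,-2],[0,1,-1],[0,0,1]]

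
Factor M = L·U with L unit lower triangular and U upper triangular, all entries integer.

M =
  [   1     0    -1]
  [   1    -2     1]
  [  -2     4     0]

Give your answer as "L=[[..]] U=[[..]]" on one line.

  R1 -= 1·R0 → [0,-2,2]
  R2 -= -2·R0 → [0,4,-2]
  R2 -= -2·R1 → [0,0,2]

L=[[1,0,0],[1,1,0],[-2,-2,1]] U=[[1,0,-1],[0,-2,2],[0,0,2]]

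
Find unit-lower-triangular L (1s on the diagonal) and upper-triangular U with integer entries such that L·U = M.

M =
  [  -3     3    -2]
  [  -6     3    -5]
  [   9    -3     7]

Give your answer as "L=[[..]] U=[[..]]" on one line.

  R1 -= 2·R0 → [0,-3,-1]
  R2 -= -3·R0 → [0,6,1]
  R2 -= -2·R1 → [0,0,-1]

L=[[1,0,0],[2,1,0],[-3,-2,1]] U=[[-3,3,-2],[0,-3,-1],[0,0,-1]]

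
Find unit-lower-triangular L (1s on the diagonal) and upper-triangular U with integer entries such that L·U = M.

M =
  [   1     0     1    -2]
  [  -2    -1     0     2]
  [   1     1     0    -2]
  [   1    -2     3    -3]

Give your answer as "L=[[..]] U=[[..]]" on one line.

L=[[1,0,0,0],[-2,1,0,0],[1,-1,1,0],[1,2,-2,1]] U=[[1,0,1,-2],[0,-1,2,-2],[0,0,1,-2],[0,0,0,-1]]

  row1 -= -2·row0 → [0,-1,2,-2]
  row2 -= 1·row0 → [0,1,-1,0]
  row3 -= 1·row0 → [0,-2,2,-1]
  row2 -= -1·row1 → [0,0,1,-2]
  row3 -= 2·row1 → [0,0,-2,3]
  row3 -= -2·row2 → [0,0,0,-1]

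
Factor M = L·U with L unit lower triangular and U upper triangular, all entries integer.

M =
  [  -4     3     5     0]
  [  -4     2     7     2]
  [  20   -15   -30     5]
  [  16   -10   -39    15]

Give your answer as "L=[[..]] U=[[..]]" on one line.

L=[[1,0,0,0],[1,1,0,0],[-5,0,1,0],[-4,-2,3,1]] U=[[-4,3,5,0],[0,-1,2,2],[0,0,-5,5],[0,0,0,4]]

  row1 -= 1·row0 → [0,-1,2,2]
  row2 -= -5·row0 → [0,0,-5,5]
  row3 -= -4·row0 → [0,2,-19,15]
  row2 -= 0·row1 → [0,0,-5,5]
  row3 -= -2·row1 → [0,0,-15,19]
  row3 -= 3·row2 → [0,0,0,4]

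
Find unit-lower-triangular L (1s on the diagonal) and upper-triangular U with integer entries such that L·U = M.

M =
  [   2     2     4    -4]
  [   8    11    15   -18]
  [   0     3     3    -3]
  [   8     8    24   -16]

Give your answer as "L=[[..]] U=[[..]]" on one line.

L=[[1,0,0,0],[4,1,0,0],[0,1,1,0],[4,0,2,1]] U=[[2,2,4,-4],[0,3,-1,-2],[0,0,4,-1],[0,0,0,2]]

  r1 -= 4·r0 → [0,3,-1,-2]
  r2 -= 0·r0 → [0,3,3,-3]
  r3 -= 4·r0 → [0,0,8,0]
  r2 -= 1·r1 → [0,0,4,-1]
  r3 -= 0·r1 → [0,0,8,0]
  r3 -= 2·r2 → [0,0,0,2]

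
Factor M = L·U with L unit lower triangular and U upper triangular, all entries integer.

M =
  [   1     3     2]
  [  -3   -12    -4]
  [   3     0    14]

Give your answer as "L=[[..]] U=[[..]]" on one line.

  r1 -= -3·r0 → [0,-3,2]
  r2 -= 3·r0 → [0,-9,8]
  r2 -= 3·r1 → [0,0,2]

L=[[1,0,0],[-3,1,0],[3,3,1]] U=[[1,3,2],[0,-3,2],[0,0,2]]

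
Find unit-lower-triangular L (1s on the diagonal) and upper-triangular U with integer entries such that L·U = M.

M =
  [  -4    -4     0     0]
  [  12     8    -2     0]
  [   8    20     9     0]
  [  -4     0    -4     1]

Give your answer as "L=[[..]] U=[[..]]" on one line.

  r1 -= -3·r0 → [0,-4,-2,0]
  r2 -= -2·r0 → [0,12,9,0]
  r3 -= 1·r0 → [0,4,-4,1]
  r2 -= -3·r1 → [0,0,3,0]
  r3 -= -1·r1 → [0,0,-6,1]
  r3 -= -2·r2 → [0,0,0,1]

L=[[1,0,0,0],[-3,1,0,0],[-2,-3,1,0],[1,-1,-2,1]] U=[[-4,-4,0,0],[0,-4,-2,0],[0,0,3,0],[0,0,0,1]]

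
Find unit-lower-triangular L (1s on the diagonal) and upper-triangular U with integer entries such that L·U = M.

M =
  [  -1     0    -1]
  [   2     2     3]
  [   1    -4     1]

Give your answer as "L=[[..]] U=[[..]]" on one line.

  R1 -= -2·R0 → [0,2,1]
  R2 -= -1·R0 → [0,-4,0]
  R2 -= -2·R1 → [0,0,2]

L=[[1,0,0],[-2,1,0],[-1,-2,1]] U=[[-1,0,-1],[0,2,1],[0,0,2]]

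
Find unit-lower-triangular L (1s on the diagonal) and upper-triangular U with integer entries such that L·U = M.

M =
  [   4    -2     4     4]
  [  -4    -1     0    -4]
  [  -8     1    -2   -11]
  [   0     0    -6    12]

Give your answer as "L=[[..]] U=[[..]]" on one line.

L=[[1,0,0,0],[-1,1,0,0],[-2,1,1,0],[0,0,-3,1]] U=[[4,-2,4,4],[0,-3,4,0],[0,0,2,-3],[0,0,0,3]]

  row1 -= -1·row0 → [0,-3,4,0]
  row2 -= -2·row0 → [0,-3,6,-3]
  row3 -= 0·row0 → [0,0,-6,12]
  row2 -= 1·row1 → [0,0,2,-3]
  row3 -= 0·row1 → [0,0,-6,12]
  row3 -= -3·row2 → [0,0,0,3]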